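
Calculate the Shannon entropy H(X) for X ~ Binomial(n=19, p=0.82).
1.9179 nats

We have X ~ Binomial(n=19, p=0.82).

The Shannon entropy measures the uncertainty or information content of the distribution.

For a Binomial distribution with n=19, p=0.82:
H(X) = 1.9179 nats

(In bits, this would be 2.7670 bits.)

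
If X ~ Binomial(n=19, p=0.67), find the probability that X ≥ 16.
0.083130

We have X ~ Binomial(n=19, p=0.67).

For discrete distributions, P(X ≥ 16) = 1 - P(X ≤ 15).

P(X ≤ 15) = 0.916870
P(X ≥ 16) = 1 - 0.916870 = 0.083130

So there's approximately a 8.3% chance that X is at least 16.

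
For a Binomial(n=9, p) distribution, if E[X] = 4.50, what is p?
p = 0.5

For a Binomial(n, p) distribution:
E[X] = n × p

Given n = 9 and E[X] = 4.50:
4.50 = 9 × p
p = 4.50 / 9 = 0.5

Verification: Binomial(9, 0.5) has E[X] = 4.50 ✓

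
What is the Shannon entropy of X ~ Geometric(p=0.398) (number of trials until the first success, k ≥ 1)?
1.6889 nats

We have X ~ Geometric(p=0.398) (number of trials until the first success, k ≥ 1).

The Shannon entropy measures the uncertainty or information content of the distribution.

For a Geometric distribution with p=0.398 (number of trials until the first success, k ≥ 1):
H(X) = 1.6889 nats

(In bits, this would be 2.4366 bits.)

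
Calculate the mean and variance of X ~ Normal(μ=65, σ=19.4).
E[X] = 65.0000, Var(X) = 376.3600

We have X ~ Normal(μ=65, σ=19.4).

For a Normal distribution with μ=65, σ=19.4:

Expected value:
E[X] = 65.0000

Variance:
Var(X) = 376.3600

Standard deviation:
σ = √Var(X) = 19.4000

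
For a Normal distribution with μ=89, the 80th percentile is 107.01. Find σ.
σ = 21.3992

For X ~ Normal(μ, σ), the p-th percentile satisfies x = μ + z_p × σ,
where z_p = Φ⁻¹(p) is the standard normal quantile.

Step 1: z_{0.8} = Φ⁻¹(0.8) = 0.8416

Step 2: Solve for σ:
107.01 = 89 + 0.8416 × σ
σ = (107.01 - 89) / 0.8416
σ = 18.01 / 0.8416
σ = 21.3992

Verification: μ + z × σ = 89 + 0.8416 × 21.3992 = 107.01 ✓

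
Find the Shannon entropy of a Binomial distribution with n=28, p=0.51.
2.3916 nats

We have X ~ Binomial(n=28, p=0.51).

The Shannon entropy measures the uncertainty or information content of the distribution.

For a Binomial distribution with n=28, p=0.51:
H(X) = 2.3916 nats

(In bits, this would be 3.4503 bits.)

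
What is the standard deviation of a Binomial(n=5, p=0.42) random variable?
1.1036

We have X ~ Binomial(n=5, p=0.42).

For a Binomial distribution with n=5, p=0.42:
σ = √Var(X) = 1.1036

The standard deviation is the square root of the variance.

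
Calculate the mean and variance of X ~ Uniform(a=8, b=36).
E[X] = 22.0000, Var(X) = 65.3333

We have X ~ Uniform(a=8, b=36).

For a Uniform distribution with a=8, b=36:

Expected value:
E[X] = 22.0000

Variance:
Var(X) = 65.3333

Standard deviation:
σ = √Var(X) = 8.0829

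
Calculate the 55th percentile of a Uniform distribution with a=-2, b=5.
1.8500

We have X ~ Uniform(a=-2, b=5).

We want to find x such that P(X ≤ x) = 0.55.

This is the 55th percentile, which means 55% of values fall below this point.

Using the inverse CDF (quantile function):
x = F⁻¹(0.55) = 1.8500

Verification: P(X ≤ 1.8500) = 0.55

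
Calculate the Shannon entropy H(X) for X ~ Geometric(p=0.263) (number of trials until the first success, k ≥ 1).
2.1908 nats

We have X ~ Geometric(p=0.263) (number of trials until the first success, k ≥ 1).

The Shannon entropy measures the uncertainty or information content of the distribution.

For a Geometric distribution with p=0.263 (number of trials until the first success, k ≥ 1):
H(X) = 2.1908 nats

(In bits, this would be 3.1606 bits.)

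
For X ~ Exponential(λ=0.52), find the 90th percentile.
4.4280

We have X ~ Exponential(λ=0.52).

We want to find x such that P(X ≤ x) = 0.9.

This is the 90th percentile, which means 90% of values fall below this point.

Using the inverse CDF (quantile function):
x = F⁻¹(0.9) = 4.4280

Verification: P(X ≤ 4.4280) = 0.9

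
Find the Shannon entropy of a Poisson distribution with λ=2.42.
1.8126 nats

We have X ~ Poisson(λ=2.42).

The Shannon entropy measures the uncertainty or information content of the distribution.

For a Poisson distribution with λ=2.42:
H(X) = 1.8126 nats

(In bits, this would be 2.6150 bits.)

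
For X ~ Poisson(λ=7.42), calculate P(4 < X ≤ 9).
0.647483

We have X ~ Poisson(λ=7.42).

To find P(4 < X ≤ 9), we use:
P(4 < X ≤ 9) = P(X ≤ 9) - P(X ≤ 4)
                 = F(9) - F(4)
                 = 0.785488 - 0.138005
                 = 0.647483

So there's approximately a 64.7% chance that X falls in this range.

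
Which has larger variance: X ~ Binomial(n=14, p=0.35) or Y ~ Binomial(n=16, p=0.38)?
Y has larger variance (3.7696 > 3.1850)

Compute the variance for each distribution:

X ~ Binomial(n=14, p=0.35):
Var(X) = 3.1850

Y ~ Binomial(n=16, p=0.38):
Var(Y) = 3.7696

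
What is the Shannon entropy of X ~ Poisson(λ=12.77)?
2.6857 nats

We have X ~ Poisson(λ=12.77).

The Shannon entropy measures the uncertainty or information content of the distribution.

For a Poisson distribution with λ=12.77:
H(X) = 2.6857 nats

(In bits, this would be 3.8746 bits.)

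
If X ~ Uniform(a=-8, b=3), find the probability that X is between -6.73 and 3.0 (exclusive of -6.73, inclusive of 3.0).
0.884545

We have X ~ Uniform(a=-8, b=3).

To find P(-6.73 < X ≤ 3.0), we use:
P(-6.73 < X ≤ 3.0) = P(X ≤ 3.0) - P(X ≤ -6.73)
                 = F(3.0) - F(-6.73)
                 = 1.000000 - 0.115455
                 = 0.884545

So there's approximately a 88.5% chance that X falls in this range.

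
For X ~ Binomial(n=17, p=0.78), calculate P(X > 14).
0.243268

We have X ~ Binomial(n=17, p=0.78).

P(X > 14) = 1 - P(X ≤ 14)
                = 1 - F(14)
                = 1 - 0.756732
                = 0.243268

So there's approximately a 24.3% chance that X exceeds 14.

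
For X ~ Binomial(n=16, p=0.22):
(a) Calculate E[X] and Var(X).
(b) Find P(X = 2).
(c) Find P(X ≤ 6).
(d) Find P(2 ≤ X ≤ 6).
(a) E[X] = 3.5200, Var(X) = 2.7456
(b) P(X = 2) = 0.179205
(c) P(X ≤ 6) = 0.956840
(d) P(2 ≤ X ≤ 6) = 0.853352

We have X ~ Binomial(n=16, p=0.22).

(a) Moments:
E[X] = 3.5200
Var(X) = 2.7456
σ = √Var(X) = 1.6570

(b) Point probability using PMF:
P(X = 2) = 0.179205

(c) Cumulative probability using CDF:
P(X ≤ 6) = F(6) = 0.956840

(d) Range probability:
P(2 ≤ X ≤ 6) = P(X ≤ 6) - P(X ≤ 1)
                   = F(6) - F(1)
                   = 0.956840 - 0.103487
                   = 0.853352

This means approximately 85.3% of outcomes fall in the interval [2, 6].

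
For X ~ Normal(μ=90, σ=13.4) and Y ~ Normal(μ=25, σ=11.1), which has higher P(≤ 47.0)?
Y has higher probability (P(Y ≤ 47.0) = 0.9763 > P(X ≤ 47.0) = 0.0007)

Compute P(≤ 47.0) for each distribution:

X ~ Normal(μ=90, σ=13.4):
P(X ≤ 47.0) = 0.0007

Y ~ Normal(μ=25, σ=11.1):
P(Y ≤ 47.0) = 0.9763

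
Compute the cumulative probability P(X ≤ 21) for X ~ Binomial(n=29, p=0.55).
0.982802

We have X ~ Binomial(n=29, p=0.55).

The CDF gives us P(X ≤ k).

Using the CDF:
P(X ≤ 21) = 0.982802

This means there's approximately a 98.3% chance that X is at most 21.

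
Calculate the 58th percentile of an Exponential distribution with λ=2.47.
0.3512

We have X ~ Exponential(λ=2.47).

We want to find x such that P(X ≤ x) = 0.58.

This is the 58th percentile, which means 58% of values fall below this point.

Using the inverse CDF (quantile function):
x = F⁻¹(0.58) = 0.3512

Verification: P(X ≤ 0.3512) = 0.58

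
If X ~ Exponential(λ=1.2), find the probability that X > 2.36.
0.058895

We have X ~ Exponential(λ=1.2).

P(X > 2.36) = 1 - P(X ≤ 2.36)
                = 1 - F(2.36)
                = 1 - 0.941105
                = 0.058895

So there's approximately a 5.9% chance that X exceeds 2.36.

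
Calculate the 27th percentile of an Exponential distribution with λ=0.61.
0.5159

We have X ~ Exponential(λ=0.61).

We want to find x such that P(X ≤ x) = 0.27.

This is the 27th percentile, which means 27% of values fall below this point.

Using the inverse CDF (quantile function):
x = F⁻¹(0.27) = 0.5159

Verification: P(X ≤ 0.5159) = 0.27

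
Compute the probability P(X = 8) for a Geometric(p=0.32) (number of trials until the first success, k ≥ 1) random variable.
0.021514

We have X ~ Geometric(p=0.32) (number of trials until the first success, k ≥ 1).

For a Geometric distribution, the PMF gives us the probability of each outcome.

Using the PMF formula:
P(X = 8) = 0.021514

Rounded to 4 decimal places: 0.0215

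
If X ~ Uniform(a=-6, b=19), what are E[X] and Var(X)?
E[X] = 6.5000, Var(X) = 52.0833

We have X ~ Uniform(a=-6, b=19).

For a Uniform distribution with a=-6, b=19:

Expected value:
E[X] = 6.5000

Variance:
Var(X) = 52.0833

Standard deviation:
σ = √Var(X) = 7.2169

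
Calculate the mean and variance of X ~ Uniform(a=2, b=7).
E[X] = 4.5000, Var(X) = 2.0833

We have X ~ Uniform(a=2, b=7).

For a Uniform distribution with a=2, b=7:

Expected value:
E[X] = 4.5000

Variance:
Var(X) = 2.0833

Standard deviation:
σ = √Var(X) = 1.4434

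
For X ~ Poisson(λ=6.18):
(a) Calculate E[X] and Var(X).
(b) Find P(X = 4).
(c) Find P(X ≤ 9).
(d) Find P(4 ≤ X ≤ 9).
(a) E[X] = 6.1800, Var(X) = 6.1800
(b) P(X = 4) = 0.125835
(c) P(X ≤ 9) = 0.903128
(d) P(4 ≤ X ≤ 9) = 0.767278

We have X ~ Poisson(λ=6.18).

(a) Moments:
E[X] = 6.1800
Var(X) = 6.1800
σ = √Var(X) = 2.4860

(b) Point probability using PMF:
P(X = 4) = 0.125835

(c) Cumulative probability using CDF:
P(X ≤ 9) = F(9) = 0.903128

(d) Range probability:
P(4 ≤ X ≤ 9) = P(X ≤ 9) - P(X ≤ 3)
                   = F(9) - F(3)
                   = 0.903128 - 0.135850
                   = 0.767278

This means approximately 76.7% of outcomes fall in the interval [4, 9].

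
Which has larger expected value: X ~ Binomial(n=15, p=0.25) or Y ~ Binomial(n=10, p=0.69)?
Y has larger mean (6.9000 > 3.7500)

Compute the expected value for each distribution:

X ~ Binomial(n=15, p=0.25):
E[X] = 3.7500

Y ~ Binomial(n=10, p=0.69):
E[Y] = 6.9000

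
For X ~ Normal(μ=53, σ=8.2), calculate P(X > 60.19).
0.190290

We have X ~ Normal(μ=53, σ=8.2).

P(X > 60.19) = 1 - P(X ≤ 60.19)
                = 1 - F(60.19)
                = 1 - 0.809710
                = 0.190290

So there's approximately a 19.0% chance that X exceeds 60.19.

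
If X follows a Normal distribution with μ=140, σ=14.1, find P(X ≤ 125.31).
0.148742

We have X ~ Normal(μ=140, σ=14.1).

The CDF gives us P(X ≤ k).

Using the CDF:
P(X ≤ 125.31) = 0.148742

This means there's approximately a 14.9% chance that X is at most 125.31.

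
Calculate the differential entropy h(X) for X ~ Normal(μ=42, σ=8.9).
3.6050 nats

We have X ~ Normal(μ=42, σ=8.9).

The differential entropy measures the uncertainty or information content of the distribution.

For a Normal distribution with μ=42, σ=8.9:
h(X) = 3.6050 nats

(In bits, this would be 5.2009 bits.)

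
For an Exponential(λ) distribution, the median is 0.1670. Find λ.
λ = 4.1506

For X ~ Exponential(λ), the CDF is F(x) = 1 - e^(-λx).
The median m satisfies F(m) = 0.5:
1 - e^(-λm) = 0.5
e^(-λm) = 0.5
λm = ln(2)
m = ln(2) / λ

Given m = 0.1670:
λ = ln(2) / 0.1670 = 0.693147 / 0.1670 = 4.1506

Verification: ln(2) / 4.1506 = 0.1670 ✓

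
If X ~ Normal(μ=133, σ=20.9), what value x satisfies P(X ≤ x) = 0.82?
152.1311

We have X ~ Normal(μ=133, σ=20.9).

We want to find x such that P(X ≤ x) = 0.82.

This is the 82nd percentile, which means 82% of values fall below this point.

Using the inverse CDF (quantile function):
x = F⁻¹(0.82) = 152.1311

Verification: P(X ≤ 152.1311) = 0.82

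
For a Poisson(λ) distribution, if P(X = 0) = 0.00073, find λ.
λ = 7.2225

For a Poisson(λ) distribution, the PMF at 0 is:
P(X = 0) = λ^0 e^(-λ) / 0! = e^(-λ)

Given P(X = 0) = 0.00073:
e^(-λ) = 0.00073
-λ = ln(0.00073)
λ = -ln(0.00073) = 7.2225

Verification: e^(-7.2225) = 0.00073 ✓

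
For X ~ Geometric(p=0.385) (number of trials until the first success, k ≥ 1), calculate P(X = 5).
0.055076

We have X ~ Geometric(p=0.385) (number of trials until the first success, k ≥ 1).

For a Geometric distribution, the PMF gives us the probability of each outcome.

Using the PMF formula:
P(X = 5) = 0.055076

Rounded to 4 decimal places: 0.0551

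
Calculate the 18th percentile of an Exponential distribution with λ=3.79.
0.0524

We have X ~ Exponential(λ=3.79).

We want to find x such that P(X ≤ x) = 0.18.

This is the 18th percentile, which means 18% of values fall below this point.

Using the inverse CDF (quantile function):
x = F⁻¹(0.18) = 0.0524

Verification: P(X ≤ 0.0524) = 0.18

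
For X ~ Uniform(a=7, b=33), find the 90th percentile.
30.4000

We have X ~ Uniform(a=7, b=33).

We want to find x such that P(X ≤ x) = 0.9.

This is the 90th percentile, which means 90% of values fall below this point.

Using the inverse CDF (quantile function):
x = F⁻¹(0.9) = 30.4000

Verification: P(X ≤ 30.4000) = 0.9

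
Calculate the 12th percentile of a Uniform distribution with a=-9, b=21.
-5.4000

We have X ~ Uniform(a=-9, b=21).

We want to find x such that P(X ≤ x) = 0.12.

This is the 12th percentile, which means 12% of values fall below this point.

Using the inverse CDF (quantile function):
x = F⁻¹(0.12) = -5.4000

Verification: P(X ≤ -5.4000) = 0.12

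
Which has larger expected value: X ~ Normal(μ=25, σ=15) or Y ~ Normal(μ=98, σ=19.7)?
Y has larger mean (98.0000 > 25.0000)

Compute the expected value for each distribution:

X ~ Normal(μ=25, σ=15):
E[X] = 25.0000

Y ~ Normal(μ=98, σ=19.7):
E[Y] = 98.0000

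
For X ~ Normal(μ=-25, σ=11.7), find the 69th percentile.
-19.1986

We have X ~ Normal(μ=-25, σ=11.7).

We want to find x such that P(X ≤ x) = 0.69.

This is the 69th percentile, which means 69% of values fall below this point.

Using the inverse CDF (quantile function):
x = F⁻¹(0.69) = -19.1986

Verification: P(X ≤ -19.1986) = 0.69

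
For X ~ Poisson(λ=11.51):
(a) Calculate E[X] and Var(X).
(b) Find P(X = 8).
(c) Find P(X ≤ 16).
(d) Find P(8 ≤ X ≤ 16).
(a) E[X] = 11.5100, Var(X) = 11.5100
(b) P(X = 8) = 0.076622
(c) P(X ≤ 16) = 0.923147
(d) P(8 ≤ X ≤ 16) = 0.809946

We have X ~ Poisson(λ=11.51).

(a) Moments:
E[X] = 11.5100
Var(X) = 11.5100
σ = √Var(X) = 3.3926

(b) Point probability using PMF:
P(X = 8) = 0.076622

(c) Cumulative probability using CDF:
P(X ≤ 16) = F(16) = 0.923147

(d) Range probability:
P(8 ≤ X ≤ 16) = P(X ≤ 16) - P(X ≤ 7)
                   = F(16) - F(7)
                   = 0.923147 - 0.113201
                   = 0.809946

This means approximately 81.0% of outcomes fall in the interval [8, 16].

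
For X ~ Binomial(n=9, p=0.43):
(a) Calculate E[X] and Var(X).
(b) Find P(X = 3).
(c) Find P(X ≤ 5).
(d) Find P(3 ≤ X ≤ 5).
(a) E[X] = 3.8700, Var(X) = 2.2059
(b) P(X = 3) = 0.229052
(c) P(X ≤ 5) = 0.863372
(d) P(3 ≤ X ≤ 5) = 0.683772

We have X ~ Binomial(n=9, p=0.43).

(a) Moments:
E[X] = 3.8700
Var(X) = 2.2059
σ = √Var(X) = 1.4852

(b) Point probability using PMF:
P(X = 3) = 0.229052

(c) Cumulative probability using CDF:
P(X ≤ 5) = F(5) = 0.863372

(d) Range probability:
P(3 ≤ X ≤ 5) = P(X ≤ 5) - P(X ≤ 2)
                   = F(5) - F(2)
                   = 0.863372 - 0.179600
                   = 0.683772

This means approximately 68.4% of outcomes fall in the interval [3, 5].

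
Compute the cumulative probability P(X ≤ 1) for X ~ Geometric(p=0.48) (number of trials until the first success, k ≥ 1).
0.480000

We have X ~ Geometric(p=0.48) (number of trials until the first success, k ≥ 1).

The CDF gives us P(X ≤ k).

Using the CDF:
P(X ≤ 1) = 0.480000

This means there's approximately a 48.0% chance that X is at most 1.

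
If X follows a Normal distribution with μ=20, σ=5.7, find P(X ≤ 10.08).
0.040899

We have X ~ Normal(μ=20, σ=5.7).

The CDF gives us P(X ≤ k).

Using the CDF:
P(X ≤ 10.08) = 0.040899

This means there's approximately a 4.1% chance that X is at most 10.08.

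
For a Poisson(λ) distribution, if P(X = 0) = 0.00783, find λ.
λ = 4.8498

For a Poisson(λ) distribution, the PMF at 0 is:
P(X = 0) = λ^0 e^(-λ) / 0! = e^(-λ)

Given P(X = 0) = 0.00783:
e^(-λ) = 0.00783
-λ = ln(0.00783)
λ = -ln(0.00783) = 4.8498

Verification: e^(-4.8498) = 0.00783 ✓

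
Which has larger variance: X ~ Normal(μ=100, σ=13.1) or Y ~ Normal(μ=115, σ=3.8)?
X has larger variance (171.6100 > 14.4400)

Compute the variance for each distribution:

X ~ Normal(μ=100, σ=13.1):
Var(X) = 171.6100

Y ~ Normal(μ=115, σ=3.8):
Var(Y) = 14.4400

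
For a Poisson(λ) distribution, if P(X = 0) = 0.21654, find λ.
λ = 1.5300

For a Poisson(λ) distribution, the PMF at 0 is:
P(X = 0) = λ^0 e^(-λ) / 0! = e^(-λ)

Given P(X = 0) = 0.21654:
e^(-λ) = 0.21654
-λ = ln(0.21654)
λ = -ln(0.21654) = 1.5300

Verification: e^(-1.5300) = 0.21654 ✓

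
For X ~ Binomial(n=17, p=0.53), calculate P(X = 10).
0.172313

We have X ~ Binomial(n=17, p=0.53).

For a Binomial distribution, the PMF gives us the probability of each outcome.

Using the PMF formula:
P(X = 10) = 0.172313

Rounded to 4 decimal places: 0.1723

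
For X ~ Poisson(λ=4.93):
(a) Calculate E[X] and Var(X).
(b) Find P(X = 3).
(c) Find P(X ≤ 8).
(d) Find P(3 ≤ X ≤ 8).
(a) E[X] = 4.9300, Var(X) = 4.9300
(b) P(X = 3) = 0.144317
(c) P(X ≤ 8) = 0.936380
(d) P(3 ≤ X ≤ 8) = 0.805707

We have X ~ Poisson(λ=4.93).

(a) Moments:
E[X] = 4.9300
Var(X) = 4.9300
σ = √Var(X) = 2.2204

(b) Point probability using PMF:
P(X = 3) = 0.144317

(c) Cumulative probability using CDF:
P(X ≤ 8) = F(8) = 0.936380

(d) Range probability:
P(3 ≤ X ≤ 8) = P(X ≤ 8) - P(X ≤ 2)
                   = F(8) - F(2)
                   = 0.936380 - 0.130673
                   = 0.805707

This means approximately 80.6% of outcomes fall in the interval [3, 8].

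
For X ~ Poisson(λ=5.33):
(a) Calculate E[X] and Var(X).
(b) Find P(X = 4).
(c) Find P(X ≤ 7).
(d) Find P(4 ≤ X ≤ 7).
(a) E[X] = 5.3300, Var(X) = 5.3300
(b) P(X = 4) = 0.162895
(c) P(X ≤ 7) = 0.829970
(d) P(4 ≤ X ≤ 7) = 0.608252

We have X ~ Poisson(λ=5.33).

(a) Moments:
E[X] = 5.3300
Var(X) = 5.3300
σ = √Var(X) = 2.3087

(b) Point probability using PMF:
P(X = 4) = 0.162895

(c) Cumulative probability using CDF:
P(X ≤ 7) = F(7) = 0.829970

(d) Range probability:
P(4 ≤ X ≤ 7) = P(X ≤ 7) - P(X ≤ 3)
                   = F(7) - F(3)
                   = 0.829970 - 0.221718
                   = 0.608252

This means approximately 60.8% of outcomes fall in the interval [4, 7].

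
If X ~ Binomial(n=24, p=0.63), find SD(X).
2.3652

We have X ~ Binomial(n=24, p=0.63).

For a Binomial distribution with n=24, p=0.63:
σ = √Var(X) = 2.3652

The standard deviation is the square root of the variance.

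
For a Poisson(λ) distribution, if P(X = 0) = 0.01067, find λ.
λ = 4.5403

For a Poisson(λ) distribution, the PMF at 0 is:
P(X = 0) = λ^0 e^(-λ) / 0! = e^(-λ)

Given P(X = 0) = 0.01067:
e^(-λ) = 0.01067
-λ = ln(0.01067)
λ = -ln(0.01067) = 4.5403

Verification: e^(-4.5403) = 0.01067 ✓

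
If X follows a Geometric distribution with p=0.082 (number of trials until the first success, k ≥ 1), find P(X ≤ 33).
0.940597

We have X ~ Geometric(p=0.082) (number of trials until the first success, k ≥ 1).

The CDF gives us P(X ≤ k).

Using the CDF:
P(X ≤ 33) = 0.940597

This means there's approximately a 94.1% chance that X is at most 33.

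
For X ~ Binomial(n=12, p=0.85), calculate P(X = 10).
0.292358

We have X ~ Binomial(n=12, p=0.85).

For a Binomial distribution, the PMF gives us the probability of each outcome.

Using the PMF formula:
P(X = 10) = 0.292358

Rounded to 4 decimal places: 0.2924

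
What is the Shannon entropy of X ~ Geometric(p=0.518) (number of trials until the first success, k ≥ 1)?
1.3369 nats

We have X ~ Geometric(p=0.518) (number of trials until the first success, k ≥ 1).

The Shannon entropy measures the uncertainty or information content of the distribution.

For a Geometric distribution with p=0.518 (number of trials until the first success, k ≥ 1):
H(X) = 1.3369 nats

(In bits, this would be 1.9287 bits.)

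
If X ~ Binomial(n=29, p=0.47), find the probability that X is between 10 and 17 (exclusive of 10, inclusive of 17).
0.803486

We have X ~ Binomial(n=29, p=0.47).

To find P(10 < X ≤ 17), we use:
P(10 < X ≤ 17) = P(X ≤ 17) - P(X ≤ 10)
                 = F(17) - F(10)
                 = 0.925094 - 0.121607
                 = 0.803486

So there's approximately a 80.3% chance that X falls in this range.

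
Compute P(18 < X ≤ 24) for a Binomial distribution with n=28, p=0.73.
0.764431

We have X ~ Binomial(n=28, p=0.73).

To find P(18 < X ≤ 24), we use:
P(18 < X ≤ 24) = P(X ≤ 24) - P(X ≤ 18)
                 = F(24) - F(18)
                 = 0.965917 - 0.201486
                 = 0.764431

So there's approximately a 76.4% chance that X falls in this range.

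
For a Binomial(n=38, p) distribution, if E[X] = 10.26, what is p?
p = 0.27

For a Binomial(n, p) distribution:
E[X] = n × p

Given n = 38 and E[X] = 10.26:
10.26 = 38 × p
p = 10.26 / 38 = 0.27

Verification: Binomial(38, 0.27) has E[X] = 10.26 ✓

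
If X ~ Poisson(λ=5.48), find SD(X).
2.3409

We have X ~ Poisson(λ=5.48).

For a Poisson distribution with λ=5.48:
σ = √Var(X) = 2.3409

The standard deviation is the square root of the variance.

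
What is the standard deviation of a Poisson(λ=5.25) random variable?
2.2913

We have X ~ Poisson(λ=5.25).

For a Poisson distribution with λ=5.25:
σ = √Var(X) = 2.2913

The standard deviation is the square root of the variance.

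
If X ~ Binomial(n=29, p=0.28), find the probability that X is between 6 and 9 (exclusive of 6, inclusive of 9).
0.465176

We have X ~ Binomial(n=29, p=0.28).

To find P(6 < X ≤ 9), we use:
P(6 < X ≤ 9) = P(X ≤ 9) - P(X ≤ 6)
                 = F(9) - F(6)
                 = 0.722550 - 0.257374
                 = 0.465176

So there's approximately a 46.5% chance that X falls in this range.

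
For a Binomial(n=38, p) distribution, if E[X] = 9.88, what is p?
p = 0.26

For a Binomial(n, p) distribution:
E[X] = n × p

Given n = 38 and E[X] = 9.88:
9.88 = 38 × p
p = 9.88 / 38 = 0.26

Verification: Binomial(38, 0.26) has E[X] = 9.88 ✓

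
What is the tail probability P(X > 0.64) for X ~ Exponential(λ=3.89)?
0.082943

We have X ~ Exponential(λ=3.89).

P(X > 0.64) = 1 - P(X ≤ 0.64)
                = 1 - F(0.64)
                = 1 - 0.917057
                = 0.082943

So there's approximately a 8.3% chance that X exceeds 0.64.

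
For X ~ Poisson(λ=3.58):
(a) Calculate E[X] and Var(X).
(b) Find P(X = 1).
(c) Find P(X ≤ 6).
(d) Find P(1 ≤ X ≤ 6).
(a) E[X] = 3.5800, Var(X) = 3.5800
(b) P(X = 1) = 0.099795
(c) P(X ≤ 6) = 0.928368
(d) P(1 ≤ X ≤ 6) = 0.900492

We have X ~ Poisson(λ=3.58).

(a) Moments:
E[X] = 3.5800
Var(X) = 3.5800
σ = √Var(X) = 1.8921

(b) Point probability using PMF:
P(X = 1) = 0.099795

(c) Cumulative probability using CDF:
P(X ≤ 6) = F(6) = 0.928368

(d) Range probability:
P(1 ≤ X ≤ 6) = P(X ≤ 6) - P(X ≤ 0)
                   = F(6) - F(0)
                   = 0.928368 - 0.027876
                   = 0.900492

This means approximately 90.0% of outcomes fall in the interval [1, 6].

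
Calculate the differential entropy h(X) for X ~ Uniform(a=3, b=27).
3.1781 nats

We have X ~ Uniform(a=3, b=27).

The differential entropy measures the uncertainty or information content of the distribution.

For a Uniform distribution with a=3, b=27:
h(X) = 3.1781 nats

(In bits, this would be 4.5850 bits.)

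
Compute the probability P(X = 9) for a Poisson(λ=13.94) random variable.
0.048366

We have X ~ Poisson(λ=13.94).

For a Poisson distribution, the PMF gives us the probability of each outcome.

Using the PMF formula:
P(X = 9) = 0.048366

Rounded to 4 decimal places: 0.0484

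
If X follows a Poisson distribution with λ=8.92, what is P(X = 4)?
0.035265

We have X ~ Poisson(λ=8.92).

For a Poisson distribution, the PMF gives us the probability of each outcome.

Using the PMF formula:
P(X = 4) = 0.035265

Rounded to 4 decimal places: 0.0353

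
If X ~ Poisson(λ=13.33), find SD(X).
3.6510

We have X ~ Poisson(λ=13.33).

For a Poisson distribution with λ=13.33:
σ = √Var(X) = 3.6510

The standard deviation is the square root of the variance.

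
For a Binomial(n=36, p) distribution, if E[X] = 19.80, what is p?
p = 0.55

For a Binomial(n, p) distribution:
E[X] = n × p

Given n = 36 and E[X] = 19.80:
19.80 = 36 × p
p = 19.80 / 36 = 0.55

Verification: Binomial(36, 0.55) has E[X] = 19.80 ✓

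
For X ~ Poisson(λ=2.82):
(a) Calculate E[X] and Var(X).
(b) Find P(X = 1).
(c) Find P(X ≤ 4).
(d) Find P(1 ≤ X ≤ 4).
(a) E[X] = 2.8200, Var(X) = 2.8200
(b) P(X = 1) = 0.168089
(c) P(X ≤ 4) = 0.844548
(d) P(1 ≤ X ≤ 4) = 0.784942

We have X ~ Poisson(λ=2.82).

(a) Moments:
E[X] = 2.8200
Var(X) = 2.8200
σ = √Var(X) = 1.6793

(b) Point probability using PMF:
P(X = 1) = 0.168089

(c) Cumulative probability using CDF:
P(X ≤ 4) = F(4) = 0.844548

(d) Range probability:
P(1 ≤ X ≤ 4) = P(X ≤ 4) - P(X ≤ 0)
                   = F(4) - F(0)
                   = 0.844548 - 0.059606
                   = 0.784942

This means approximately 78.5% of outcomes fall in the interval [1, 4].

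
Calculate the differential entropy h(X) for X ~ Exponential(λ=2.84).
-0.0438 nats

We have X ~ Exponential(λ=2.84).

The differential entropy measures the uncertainty or information content of the distribution.

For an Exponential distribution with λ=2.84:
h(X) = -0.0438 nats

(In bits, this would be -0.0632 bits.)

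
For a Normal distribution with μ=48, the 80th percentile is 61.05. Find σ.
σ = 15.5058

For X ~ Normal(μ, σ), the p-th percentile satisfies x = μ + z_p × σ,
where z_p = Φ⁻¹(p) is the standard normal quantile.

Step 1: z_{0.8} = Φ⁻¹(0.8) = 0.8416

Step 2: Solve for σ:
61.05 = 48 + 0.8416 × σ
σ = (61.05 - 48) / 0.8416
σ = 13.05 / 0.8416
σ = 15.5058

Verification: μ + z × σ = 48 + 0.8416 × 15.5058 = 61.05 ✓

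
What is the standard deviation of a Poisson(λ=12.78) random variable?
3.5749

We have X ~ Poisson(λ=12.78).

For a Poisson distribution with λ=12.78:
σ = √Var(X) = 3.5749

The standard deviation is the square root of the variance.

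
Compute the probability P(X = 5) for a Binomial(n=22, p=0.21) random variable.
0.195557

We have X ~ Binomial(n=22, p=0.21).

For a Binomial distribution, the PMF gives us the probability of each outcome.

Using the PMF formula:
P(X = 5) = 0.195557

Rounded to 4 decimal places: 0.1956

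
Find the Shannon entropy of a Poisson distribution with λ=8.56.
2.4821 nats

We have X ~ Poisson(λ=8.56).

The Shannon entropy measures the uncertainty or information content of the distribution.

For a Poisson distribution with λ=8.56:
H(X) = 2.4821 nats

(In bits, this would be 3.5809 bits.)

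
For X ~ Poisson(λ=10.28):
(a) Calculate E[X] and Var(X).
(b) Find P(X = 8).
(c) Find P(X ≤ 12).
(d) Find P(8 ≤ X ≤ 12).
(a) E[X] = 10.2800, Var(X) = 10.2800
(b) P(X = 8) = 0.106140
(c) P(X ≤ 12) = 0.764304
(d) P(8 ≤ X ≤ 12) = 0.568253

We have X ~ Poisson(λ=10.28).

(a) Moments:
E[X] = 10.2800
Var(X) = 10.2800
σ = √Var(X) = 3.2062

(b) Point probability using PMF:
P(X = 8) = 0.106140

(c) Cumulative probability using CDF:
P(X ≤ 12) = F(12) = 0.764304

(d) Range probability:
P(8 ≤ X ≤ 12) = P(X ≤ 12) - P(X ≤ 7)
                   = F(12) - F(7)
                   = 0.764304 - 0.196050
                   = 0.568253

This means approximately 56.8% of outcomes fall in the interval [8, 12].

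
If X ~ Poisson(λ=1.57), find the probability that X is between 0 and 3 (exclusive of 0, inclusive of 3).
0.717222

We have X ~ Poisson(λ=1.57).

To find P(0 < X ≤ 3), we use:
P(0 < X ≤ 3) = P(X ≤ 3) - P(X ≤ 0)
                 = F(3) - F(0)
                 = 0.925267 - 0.208045
                 = 0.717222

So there's approximately a 71.7% chance that X falls in this range.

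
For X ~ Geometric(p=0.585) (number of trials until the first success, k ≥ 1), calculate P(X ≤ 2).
0.827775

We have X ~ Geometric(p=0.585) (number of trials until the first success, k ≥ 1).

The CDF gives us P(X ≤ k).

Using the CDF:
P(X ≤ 2) = 0.827775

This means there's approximately a 82.8% chance that X is at most 2.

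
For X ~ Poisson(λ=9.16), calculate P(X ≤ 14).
0.953119

We have X ~ Poisson(λ=9.16).

The CDF gives us P(X ≤ k).

Using the CDF:
P(X ≤ 14) = 0.953119

This means there's approximately a 95.3% chance that X is at most 14.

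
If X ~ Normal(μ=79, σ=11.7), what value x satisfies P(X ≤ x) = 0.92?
95.4393

We have X ~ Normal(μ=79, σ=11.7).

We want to find x such that P(X ≤ x) = 0.92.

This is the 92nd percentile, which means 92% of values fall below this point.

Using the inverse CDF (quantile function):
x = F⁻¹(0.92) = 95.4393

Verification: P(X ≤ 95.4393) = 0.92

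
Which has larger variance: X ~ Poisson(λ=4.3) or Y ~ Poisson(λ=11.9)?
Y has larger variance (11.9000 > 4.3000)

Compute the variance for each distribution:

X ~ Poisson(λ=4.3):
Var(X) = 4.3000

Y ~ Poisson(λ=11.9):
Var(Y) = 11.9000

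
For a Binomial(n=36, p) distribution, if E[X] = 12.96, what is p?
p = 0.36

For a Binomial(n, p) distribution:
E[X] = n × p

Given n = 36 and E[X] = 12.96:
12.96 = 36 × p
p = 12.96 / 36 = 0.36

Verification: Binomial(36, 0.36) has E[X] = 12.96 ✓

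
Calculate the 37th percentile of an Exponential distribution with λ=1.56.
0.2962

We have X ~ Exponential(λ=1.56).

We want to find x such that P(X ≤ x) = 0.37.

This is the 37th percentile, which means 37% of values fall below this point.

Using the inverse CDF (quantile function):
x = F⁻¹(0.37) = 0.2962

Verification: P(X ≤ 0.2962) = 0.37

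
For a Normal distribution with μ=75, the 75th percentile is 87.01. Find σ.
σ = 17.8061

For X ~ Normal(μ, σ), the p-th percentile satisfies x = μ + z_p × σ,
where z_p = Φ⁻¹(p) is the standard normal quantile.

Step 1: z_{0.75} = Φ⁻¹(0.75) = 0.6745

Step 2: Solve for σ:
87.01 = 75 + 0.6745 × σ
σ = (87.01 - 75) / 0.6745
σ = 12.01 / 0.6745
σ = 17.8061

Verification: μ + z × σ = 75 + 0.6745 × 17.8061 = 87.01 ✓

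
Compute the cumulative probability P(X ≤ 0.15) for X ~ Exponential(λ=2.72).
0.335021

We have X ~ Exponential(λ=2.72).

The CDF gives us P(X ≤ k).

Using the CDF:
P(X ≤ 0.15) = 0.335021

This means there's approximately a 33.5% chance that X is at most 0.15.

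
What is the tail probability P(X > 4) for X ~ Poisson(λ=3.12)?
0.205288

We have X ~ Poisson(λ=3.12).

P(X > 4) = 1 - P(X ≤ 4)
                = 1 - F(4)
                = 1 - 0.794712
                = 0.205288

So there's approximately a 20.5% chance that X exceeds 4.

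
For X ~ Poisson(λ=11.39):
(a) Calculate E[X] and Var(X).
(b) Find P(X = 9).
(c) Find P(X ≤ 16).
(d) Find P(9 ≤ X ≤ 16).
(a) E[X] = 11.3900, Var(X) = 11.3900
(b) P(X = 9) = 0.100539
(c) P(X ≤ 16) = 0.928478
(d) P(9 ≤ X ≤ 16) = 0.729292

We have X ~ Poisson(λ=11.39).

(a) Moments:
E[X] = 11.3900
Var(X) = 11.3900
σ = √Var(X) = 3.3749

(b) Point probability using PMF:
P(X = 9) = 0.100539

(c) Cumulative probability using CDF:
P(X ≤ 16) = F(16) = 0.928478

(d) Range probability:
P(9 ≤ X ≤ 16) = P(X ≤ 16) - P(X ≤ 8)
                   = F(16) - F(8)
                   = 0.928478 - 0.199186
                   = 0.729292

This means approximately 72.9% of outcomes fall in the interval [9, 16].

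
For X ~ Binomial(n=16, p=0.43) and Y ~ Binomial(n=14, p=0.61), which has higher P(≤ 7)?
X has higher probability (P(X ≤ 7) = 0.6264 > P(Y ≤ 7) = 0.2805)

Compute P(≤ 7) for each distribution:

X ~ Binomial(n=16, p=0.43):
P(X ≤ 7) = 0.6264

Y ~ Binomial(n=14, p=0.61):
P(Y ≤ 7) = 0.2805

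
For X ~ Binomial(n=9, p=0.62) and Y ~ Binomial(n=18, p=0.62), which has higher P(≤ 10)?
X has higher probability (P(X ≤ 10) = 1.0000 > P(Y ≤ 10) = 0.3681)

Compute P(≤ 10) for each distribution:

X ~ Binomial(n=9, p=0.62):
P(X ≤ 10) = 1.0000

Y ~ Binomial(n=18, p=0.62):
P(Y ≤ 10) = 0.3681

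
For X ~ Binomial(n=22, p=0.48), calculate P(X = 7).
0.055027

We have X ~ Binomial(n=22, p=0.48).

For a Binomial distribution, the PMF gives us the probability of each outcome.

Using the PMF formula:
P(X = 7) = 0.055027

Rounded to 4 decimal places: 0.0550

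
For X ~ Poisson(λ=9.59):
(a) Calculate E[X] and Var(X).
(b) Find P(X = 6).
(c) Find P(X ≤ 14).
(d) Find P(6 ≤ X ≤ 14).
(a) E[X] = 9.5900, Var(X) = 9.5900
(b) P(X = 6) = 0.073909
(c) P(X ≤ 14) = 0.936159
(d) P(6 ≤ X ≤ 14) = 0.851883

We have X ~ Poisson(λ=9.59).

(a) Moments:
E[X] = 9.5900
Var(X) = 9.5900
σ = √Var(X) = 3.0968

(b) Point probability using PMF:
P(X = 6) = 0.073909

(c) Cumulative probability using CDF:
P(X ≤ 14) = F(14) = 0.936159

(d) Range probability:
P(6 ≤ X ≤ 14) = P(X ≤ 14) - P(X ≤ 5)
                   = F(14) - F(5)
                   = 0.936159 - 0.084276
                   = 0.851883

This means approximately 85.2% of outcomes fall in the interval [6, 14].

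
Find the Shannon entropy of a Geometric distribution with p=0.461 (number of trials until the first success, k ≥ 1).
1.4970 nats

We have X ~ Geometric(p=0.461) (number of trials until the first success, k ≥ 1).

The Shannon entropy measures the uncertainty or information content of the distribution.

For a Geometric distribution with p=0.461 (number of trials until the first success, k ≥ 1):
H(X) = 1.4970 nats

(In bits, this would be 2.1597 bits.)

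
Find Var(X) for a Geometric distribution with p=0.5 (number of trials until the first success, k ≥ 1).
2.0000

We have X ~ Geometric(p=0.5) (number of trials until the first success, k ≥ 1).

For a Geometric distribution with p=0.5 (number of trials until the first success, k ≥ 1):
Var(X) = 2.0000

The variance measures the spread of the distribution around the mean.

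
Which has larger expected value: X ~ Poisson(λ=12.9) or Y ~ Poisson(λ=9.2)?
X has larger mean (12.9000 > 9.2000)

Compute the expected value for each distribution:

X ~ Poisson(λ=12.9):
E[X] = 12.9000

Y ~ Poisson(λ=9.2):
E[Y] = 9.2000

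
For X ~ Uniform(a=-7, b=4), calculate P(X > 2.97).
0.093636

We have X ~ Uniform(a=-7, b=4).

P(X > 2.97) = 1 - P(X ≤ 2.97)
                = 1 - F(2.97)
                = 1 - 0.906364
                = 0.093636

So there's approximately a 9.4% chance that X exceeds 2.97.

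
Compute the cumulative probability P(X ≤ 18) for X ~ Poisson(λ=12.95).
0.932133

We have X ~ Poisson(λ=12.95).

The CDF gives us P(X ≤ k).

Using the CDF:
P(X ≤ 18) = 0.932133

This means there's approximately a 93.2% chance that X is at most 18.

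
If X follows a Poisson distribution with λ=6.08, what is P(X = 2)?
0.042293

We have X ~ Poisson(λ=6.08).

For a Poisson distribution, the PMF gives us the probability of each outcome.

Using the PMF formula:
P(X = 2) = 0.042293

Rounded to 4 decimal places: 0.0423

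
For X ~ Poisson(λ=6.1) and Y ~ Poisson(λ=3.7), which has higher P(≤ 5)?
Y has higher probability (P(Y ≤ 5) = 0.8301 > P(X ≤ 5) = 0.4298)

Compute P(≤ 5) for each distribution:

X ~ Poisson(λ=6.1):
P(X ≤ 5) = 0.4298

Y ~ Poisson(λ=3.7):
P(Y ≤ 5) = 0.8301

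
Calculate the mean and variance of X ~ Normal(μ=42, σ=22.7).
E[X] = 42.0000, Var(X) = 515.2900

We have X ~ Normal(μ=42, σ=22.7).

For a Normal distribution with μ=42, σ=22.7:

Expected value:
E[X] = 42.0000

Variance:
Var(X) = 515.2900

Standard deviation:
σ = √Var(X) = 22.7000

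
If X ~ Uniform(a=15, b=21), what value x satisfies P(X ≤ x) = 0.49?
17.9400

We have X ~ Uniform(a=15, b=21).

We want to find x such that P(X ≤ x) = 0.49.

This is the 49th percentile, which means 49% of values fall below this point.

Using the inverse CDF (quantile function):
x = F⁻¹(0.49) = 17.9400

Verification: P(X ≤ 17.9400) = 0.49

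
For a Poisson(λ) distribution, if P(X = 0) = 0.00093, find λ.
λ = 6.9803

For a Poisson(λ) distribution, the PMF at 0 is:
P(X = 0) = λ^0 e^(-λ) / 0! = e^(-λ)

Given P(X = 0) = 0.00093:
e^(-λ) = 0.00093
-λ = ln(0.00093)
λ = -ln(0.00093) = 6.9803

Verification: e^(-6.9803) = 0.00093 ✓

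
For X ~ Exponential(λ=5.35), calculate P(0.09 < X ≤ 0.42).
0.512140

We have X ~ Exponential(λ=5.35).

To find P(0.09 < X ≤ 0.42), we use:
P(0.09 < X ≤ 0.42) = P(X ≤ 0.42) - P(X ≤ 0.09)
                 = F(0.42) - F(0.09)
                 = 0.894284 - 0.382144
                 = 0.512140

So there's approximately a 51.2% chance that X falls in this range.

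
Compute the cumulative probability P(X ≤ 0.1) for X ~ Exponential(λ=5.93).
0.447333

We have X ~ Exponential(λ=5.93).

The CDF gives us P(X ≤ k).

Using the CDF:
P(X ≤ 0.1) = 0.447333

This means there's approximately a 44.7% chance that X is at most 0.1.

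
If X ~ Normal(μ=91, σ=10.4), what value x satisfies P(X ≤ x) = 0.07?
75.6518

We have X ~ Normal(μ=91, σ=10.4).

We want to find x such that P(X ≤ x) = 0.07.

This is the 7th percentile, which means 7% of values fall below this point.

Using the inverse CDF (quantile function):
x = F⁻¹(0.07) = 75.6518

Verification: P(X ≤ 75.6518) = 0.07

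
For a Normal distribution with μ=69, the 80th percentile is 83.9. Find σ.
σ = 17.7039

For X ~ Normal(μ, σ), the p-th percentile satisfies x = μ + z_p × σ,
where z_p = Φ⁻¹(p) is the standard normal quantile.

Step 1: z_{0.8} = Φ⁻¹(0.8) = 0.8416

Step 2: Solve for σ:
83.9 = 69 + 0.8416 × σ
σ = (83.9 - 69) / 0.8416
σ = 14.90 / 0.8416
σ = 17.7039

Verification: μ + z × σ = 69 + 0.8416 × 17.7039 = 83.90 ✓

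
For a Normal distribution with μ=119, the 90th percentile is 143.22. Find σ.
σ = 18.8990

For X ~ Normal(μ, σ), the p-th percentile satisfies x = μ + z_p × σ,
where z_p = Φ⁻¹(p) is the standard normal quantile.

Step 1: z_{0.9} = Φ⁻¹(0.9) = 1.2816

Step 2: Solve for σ:
143.22 = 119 + 1.2816 × σ
σ = (143.22 - 119) / 1.2816
σ = 24.22 / 1.2816
σ = 18.8990

Verification: μ + z × σ = 119 + 1.2816 × 18.8990 = 143.22 ✓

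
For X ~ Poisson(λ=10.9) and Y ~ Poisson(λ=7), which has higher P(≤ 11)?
Y has higher probability (P(Y ≤ 11) = 0.9467 > P(X ≤ 11) = 0.5912)

Compute P(≤ 11) for each distribution:

X ~ Poisson(λ=10.9):
P(X ≤ 11) = 0.5912

Y ~ Poisson(λ=7):
P(Y ≤ 11) = 0.9467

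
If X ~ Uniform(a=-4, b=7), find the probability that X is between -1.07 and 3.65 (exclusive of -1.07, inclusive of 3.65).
0.429091

We have X ~ Uniform(a=-4, b=7).

To find P(-1.07 < X ≤ 3.65), we use:
P(-1.07 < X ≤ 3.65) = P(X ≤ 3.65) - P(X ≤ -1.07)
                 = F(3.65) - F(-1.07)
                 = 0.695455 - 0.266364
                 = 0.429091

So there's approximately a 42.9% chance that X falls in this range.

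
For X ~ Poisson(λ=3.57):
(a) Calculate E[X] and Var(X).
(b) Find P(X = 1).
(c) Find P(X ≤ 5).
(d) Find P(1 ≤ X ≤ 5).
(a) E[X] = 3.5700, Var(X) = 3.5700
(b) P(X = 1) = 0.100516
(c) P(X ≤ 5) = 0.848225
(d) P(1 ≤ X ≤ 5) = 0.820069

We have X ~ Poisson(λ=3.57).

(a) Moments:
E[X] = 3.5700
Var(X) = 3.5700
σ = √Var(X) = 1.8894

(b) Point probability using PMF:
P(X = 1) = 0.100516

(c) Cumulative probability using CDF:
P(X ≤ 5) = F(5) = 0.848225

(d) Range probability:
P(1 ≤ X ≤ 5) = P(X ≤ 5) - P(X ≤ 0)
                   = F(5) - F(0)
                   = 0.848225 - 0.028156
                   = 0.820069

This means approximately 82.0% of outcomes fall in the interval [1, 5].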